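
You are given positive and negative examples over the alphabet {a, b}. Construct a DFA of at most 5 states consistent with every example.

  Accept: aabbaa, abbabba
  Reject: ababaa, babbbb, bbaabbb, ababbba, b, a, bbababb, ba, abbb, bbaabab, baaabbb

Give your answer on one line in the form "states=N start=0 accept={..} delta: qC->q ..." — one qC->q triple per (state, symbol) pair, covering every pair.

states=5 start=0 accept={2} delta: 0a->0 0b->1 1a->0 1b->2 2a->2 2b->3 3a->3 3b->4 4a->2 4b->0

Fold the examples into a partial DFA from state 0: repeatedly fix the first undefined (state, symbol) met by the shortest-then-alphabetical prefix, trying targets in increasing order and rejecting any under which an Accept and a Reject string meet in one state with the same remainder; add a state when all current targets are rejected. Accepting states are where Accept strings end.
a: 0a undefined. 0a->0: ok.
b: 0b undefined. 0b->0: no, aabbaa/ababaa meet in 0. Open state 1: 0b->1.
ba: 1a undefined. 1a->0: ok.
bb: 1b undefined. 1b->0: no, aabbaa/ababaa meet in 0. 1b->1: no, aabbaa/ababaa meet in 0. Open state 2: 1b->2.
bba: 2a undefined. 2a->0: no, aabbaa/ababaa meet in 0. 2a->1: no, aabbaa/ababaa meet in 0. 2a->2: ok.
abbb: 2b undefined. 2b->0: no, aabbaa/bbaabbb meet in 2. 2b->1: no, aabbaa/babbbb meet in 2. 2b->2: no, aabbaa/babbbb meet in 2. Open state 3: 2b->3.
bbaba: 3a undefined. 3a->0: no, aabbaa/bbababb meet in 2. 3a->1: no, aabbaa/bbaabab meet in 2. 3a->2: no, aabbaa/ababbba meet in 2. 3a->3: ok.
abbabb: 3b undefined. 3b->0: no, abbabba/ababaa meet in 0. 3b->1: no, aabbaa/bbaabbb meet in 2. 3b->2: no, aabbaa/babbbb meet in 2. 3b->3: no, abbabba/babbbb meet in 3. Open state 4: 3b->4.
abbabba: 4a undefined. 4a->0: no, abbabba/ababaa meet in 0. 4a->1: no, abbabba/b meet in 1. 4a->2: ok.
bbaabbb: 4b undefined. 4b->0: ok.
All examples now run through 5 states with every (state, symbol) defined. Accept strings end in {2}, Reject strings end in {0,1,3,4}; accept={2}.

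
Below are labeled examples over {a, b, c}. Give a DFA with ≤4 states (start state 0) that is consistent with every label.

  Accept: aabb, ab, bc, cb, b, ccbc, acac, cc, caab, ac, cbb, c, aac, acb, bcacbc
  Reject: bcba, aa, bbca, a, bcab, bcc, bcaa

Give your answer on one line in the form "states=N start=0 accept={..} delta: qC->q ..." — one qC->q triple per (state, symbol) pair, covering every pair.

State merging on the prefix tree: take the shortest (then alphabetical) example prefix whose next move is undefined and point that move at state 0, else 1, else 2, ...; a target is out if some Accept/Reject pair would then sit in one state with the same input left (inseparable). If every existing state is out, open a new one.
a: 0a undefined. 0a->0: ok.
b: 0b undefined. 0b->0: no, aabb/aa meet in 0. Open state 1: 0b->1.
c: 0c undefined. 0c->0: no, acac/aa meet in 0. 0c->1: ok.
bb: 1b undefined. 1b->0: no, aabb/aa meet in 0. 1b->1: ok.
bc: 1c undefined. 1c->0: no, aabb/bcab meet in 1. 1c->1: no, aabb/bcc meet in 1. Open state 2: 1c->2.
ca: 1a undefined. 1a->0: ok.
bca: 2a undefined. 2a->0: no, aabb/bcab meet in 1. 2a->1: no, aabb/bbca meet in 1. 2a->2: no, bc/bbca meet in 2. Open state 3: 2a->3.
bcb: 2b undefined. 2b->0: ok.
bcc: 2c undefined. 2c->0: ok.
bcaa: 3a undefined. 3a->0: ok.
bcab: 3b undefined. 3b->0: ok.
bcac: 3c undefined. 3c->0: ok.
All examples now run through 4 states with every (state, symbol) defined. Accept strings end in {1,2}, Reject strings end in {0,3}; accept={1,2}.

states=4 start=0 accept={1,2} delta: 0a->0 0b->1 0c->1 1a->0 1b->1 1c->2 2a->3 2b->0 2c->0 3a->0 3b->0 3c->0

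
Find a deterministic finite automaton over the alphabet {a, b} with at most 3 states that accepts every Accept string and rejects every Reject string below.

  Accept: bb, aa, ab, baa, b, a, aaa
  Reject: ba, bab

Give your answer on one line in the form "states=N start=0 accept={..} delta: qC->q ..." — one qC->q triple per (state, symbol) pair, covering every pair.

Fold the examples into a partial DFA from state 0: repeatedly fix the first undefined (state, symbol) met by the shortest-then-alphabetical prefix, trying targets in increasing order and rejecting any under which an Accept and a Reject string meet in one state with the same remainder; add a state when all current targets are rejected. Accepting states are where Accept strings end.
a: 0a undefined. 0a->0: ok.
b: 0b undefined. 0b->0: no, bb/ba meet in 0. Open state 1: 0b->1.
ba: 1a undefined. 1a->0: no, aa/ba meet in 0. 1a->1: no, bb/bab meet in 1 with "b" left. Open state 2: 1a->2.
bb: 1b undefined. 1b->0: ok.
baa: 2a undefined. 2a->0: ok.
bab: 2b undefined. 2b->0: no, bb/bab meet in 0. 2b->1: no, ab/bab meet in 1. 2b->2: ok.
All examples now run through 3 states with every (state, symbol) defined. Accept strings end in {0,1}, Reject strings end in {2}; accept={0,1}.

states=3 start=0 accept={0,1} delta: 0a->0 0b->1 1a->2 1b->0 2a->0 2b->2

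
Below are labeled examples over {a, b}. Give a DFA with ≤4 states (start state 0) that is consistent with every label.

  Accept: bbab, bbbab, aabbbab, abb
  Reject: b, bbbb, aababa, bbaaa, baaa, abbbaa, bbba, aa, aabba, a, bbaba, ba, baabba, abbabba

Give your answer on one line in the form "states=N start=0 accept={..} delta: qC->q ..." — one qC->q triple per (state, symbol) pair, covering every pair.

states=4 start=0 accept={2} delta: 0a->0 0b->1 1a->0 1b->2 2a->1 2b->3 3a->1 3b->0

State merging on the prefix tree: take the shortest (then alphabetical) example prefix whose next move is undefined and point that move at state 0, else 1, else 2, ...; a target is out if some Accept/Reject pair would then sit in one state with the same input left (inseparable). If every existing state is out, open a new one.
a: 0a undefined. 0a->0: ok.
b: 0b undefined. 0b->0: no, bbab/b meet in 0. Open state 1: 0b->1.
ba: 1a undefined. 1a->0: ok.
bb: 1b undefined. 1b->0: no, bbab/b meet in 1. 1b->1: no, bbab/b meet in 1. Open state 2: 1b->2.
bba: 2a undefined. 2a->0: no, bbab/b meet in 1. 2a->1: ok.
bbb: 2b undefined. 2b->0: no, bbbab/b meet in 1. 2b->1: no, bbab/bbbb meet in 2. 2b->2: no, bbab/bbbb meet in 2. Open state 3: 2b->3.
bbba: 3a undefined. 3a->0: no, bbbab/b meet in 1. 3a->1: ok.
bbbb: 3b undefined. 3b->0: ok.
All examples now run through 4 states with every (state, symbol) defined. Accept strings end in {2}, Reject strings end in {0,1}; accept={2}.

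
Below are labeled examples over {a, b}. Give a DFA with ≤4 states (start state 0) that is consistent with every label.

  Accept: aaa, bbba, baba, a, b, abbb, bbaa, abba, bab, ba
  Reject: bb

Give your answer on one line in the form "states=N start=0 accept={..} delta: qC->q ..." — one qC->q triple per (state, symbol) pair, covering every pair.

states=3 start=0 accept={0,1} delta: 0a->0 0b->1 1a->0 1b->2 2a->0 2b->0

State merging on the prefix tree: take the shortest (then alphabetical) example prefix whose next move is undefined and point that move at state 0, else 1, else 2, ...; a target is out if some Accept/Reject pair would then sit in one state with the same input left (inseparable). If every existing state is out, open a new one.
a: 0a undefined. 0a->0: ok.
b: 0b undefined. 0b->0: no, aaa/bb meet in 0. Open state 1: 0b->1.
ba: 1a undefined. 1a->0: ok.
bb: 1b undefined. 1b->0: no, aaa/bb meet in 0. 1b->1: no, b/bb meet in 1. Open state 2: 1b->2.
bba: 2a undefined. 2a->0: ok.
bbb: 2b undefined. 2b->0: ok.
All examples now run through 3 states with every (state, symbol) defined. Accept strings end in {0,1}, Reject strings end in {2}; accept={0,1}.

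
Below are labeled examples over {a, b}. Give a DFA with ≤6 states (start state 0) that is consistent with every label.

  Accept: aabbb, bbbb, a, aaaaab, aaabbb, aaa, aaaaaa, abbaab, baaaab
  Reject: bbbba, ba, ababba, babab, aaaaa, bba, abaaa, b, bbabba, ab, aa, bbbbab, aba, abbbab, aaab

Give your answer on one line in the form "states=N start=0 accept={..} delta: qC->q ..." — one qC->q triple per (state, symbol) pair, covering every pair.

Grow the machine one transition at a time. Run the examples from 0; the earliest place one falls off (shortest prefix, ties alphabetical) gets sent to the lowest-numbered state that keeps every Accept/Reject pair distinguishable — a pair clashes when both reach the same state with identical unread suffix — and to a fresh state only if none does.
a: 0a undefined. 0a->0: no, a/aaaaa meet in 0. Open state 1: 0a->1.
b: 0b undefined. 0b->0: no, bbbb/b meet in 0. 0b->1: no, a/b meet in 1. Open state 2: 0b->2.
aa: 1a undefined. 1a->0: no, a/aaaaa meet in 1. 1a->1: no, a/aaaaa meet in 1. 1a->2: no, aaa/ba meet in 2 with "a" left. Open state 3: 1a->3.
ab: 1b undefined. 1b->0: no, a/aba meet in 1. 1b->1: no, a/ab meet in 1. 1b->2: ok.
ba: 2a undefined. 2a->0: no, baaaab/aaab meet in 3 with "ab" left. 2a->1: no, a/ba meet in 1. 2a->2: ok.
bb: 2b undefined. 2b->0: no, bbbb/abbbab meet in 0. 2b->1: no, bbbb/abbbab meet in 1. 2b->2: no, bbbb/bbbba meet in 2. 2b->3: no, aaa/bba meet in 3 with "a" left. Open state 4: 2b->4.
aaa: 3a undefined. 3a->0: ok.
aab: 3b undefined. 3b->0: ok.
bba: 4a undefined. 4a->0: no, aaaaab/bba meet in 0. 4a->1: no, a/bba meet in 1. 4a->2: no, aabbb/babab meet in 4. 4a->3: no, aaaaab/babab meet in 0. 4a->4: no, aabbb/bba meet in 4. Open state 5: 4a->5.
bbb: 4b undefined. 4b->0: no, aabbb/bbbbab meet in 4. 4b->1: no, aabbb/bbbbab meet in 4. 4b->2: no, aabbb/abbbab meet in 4. 4b->3: no, bbbb/ababba meet in 0. 4b->4: ok.
bbab: 5b undefined. 5b->0: no, aaaaab/babab meet in 0. 5b->1: no, a/babab meet in 1. 5b->2: ok.
abbaa: 5a undefined. 5a->0: no, abbaab/ba meet in 2. 5a->1: no, abbaab/ba meet in 2. 5a->2: ok.
All examples now run through 6 states with every (state, symbol) defined. Accept strings end in {0,1,4}, Reject strings end in {2,3,5}; accept={0,1,4}.

states=6 start=0 accept={0,1,4} delta: 0a->1 0b->2 1a->3 1b->2 2a->2 2b->4 3a->0 3b->0 4a->5 4b->4 5a->2 5b->2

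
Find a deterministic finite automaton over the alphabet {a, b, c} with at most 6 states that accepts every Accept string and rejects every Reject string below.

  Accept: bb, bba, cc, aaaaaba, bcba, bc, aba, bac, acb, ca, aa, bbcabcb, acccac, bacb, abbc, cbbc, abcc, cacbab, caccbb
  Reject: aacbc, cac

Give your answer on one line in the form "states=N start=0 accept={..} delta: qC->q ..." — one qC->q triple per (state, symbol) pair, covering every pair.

states=4 start=0 accept={0,1,2} delta: 0a->0 0b->0 0c->1 1a->2 1b->2 1c->2 2a->0 2b->0 2c->3 3a->0 3b->0 3c->0

Fold the examples into a partial DFA from state 0: repeatedly fix the first undefined (state, symbol) met by the shortest-then-alphabetical prefix, trying targets in increasing order and rejecting any under which an Accept and a Reject string meet in one state with the same remainder; add a state when all current targets are rejected. Accepting states are where Accept strings end.
a: 0a undefined. 0a->0: ok.
b: 0b undefined. 0b->0: ok.
c: 0c undefined. 0c->0: no, bb/aacbc meet in 0. Open state 1: 0c->1.
ca: 1a undefined. 1a->0: no, bc/cac meet in 1. 1a->1: no, cc/cac meet in 1 with "c" left. Open state 2: 1a->2.
cb: 1b undefined. 1b->0: no, bc/aacbc meet in 1. 1b->1: no, cc/aacbc meet in 1 with "c" left. 1b->2: ok.
cc: 1c undefined. 1c->0: no, acccac/aacbc meet in 2 with "c" left. 1c->1: no, acccac/aacbc meet in 2 with "c" left. 1c->2: ok.
cac: 2c undefined. 2c->0: no, bb/aacbc meet in 0. 2c->1: no, bc/aacbc meet in 1. 2c->2: no, cc/aacbc meet in 2. Open state 3: 2c->3.
cbb: 2b undefined. 2b->0: ok.
bcba: 2a undefined. 2a->0: ok.
cacb: 3b undefined. 3b->0: ok.
cacc: 3c undefined. 3c->0: ok.
accca: 3a undefined. 3a->0: ok.
All examples now run through 4 states with every (state, symbol) defined. Accept strings end in {0,1,2}, Reject strings end in {3}; accept={0,1,2}.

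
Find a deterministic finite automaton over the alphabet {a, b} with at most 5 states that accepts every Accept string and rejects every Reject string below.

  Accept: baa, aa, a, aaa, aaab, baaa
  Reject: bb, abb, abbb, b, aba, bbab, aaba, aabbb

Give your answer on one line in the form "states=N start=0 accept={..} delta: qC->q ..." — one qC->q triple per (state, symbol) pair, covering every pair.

Fold the examples into a partial DFA from state 0: repeatedly fix the first undefined (state, symbol) met by the shortest-then-alphabetical prefix, trying targets in increasing order and rejecting any under which an Accept and a Reject string meet in one state with the same remainder; add a state when all current targets are rejected. Accepting states are where Accept strings end.
a: 0a undefined. 0a->0: no, aaab/b meet in 0 with "b" left. Open state 1: 0a->1.
b: 0b undefined. 0b->0: ok.
aa: 1a undefined. 1a->0: no, baa/bb meet in 0. 1a->1: no, aaab/bbab meet in 1 with "b" left. Open state 2: 1a->2.
ab: 1b undefined. 1b->0: no, a/aba meet in 1. 1b->1: no, baa/aba meet in 2. 1b->2: no, baa/bbab meet in 2. Open state 3: 1b->3.
aaa: 2a undefined. 2a->0: no, aaa/bb meet in 0. 2a->1: no, aaab/bbab meet in 3. 2a->2: ok.
aab: 2b undefined. 2b->0: no, a/aaba meet in 1. 2b->1: no, baa/aaba meet in 2. 2b->2: no, baa/aaba meet in 2. 2b->3: no, aaab/bbab meet in 3. Open state 4: 2b->4.
aba: 3a undefined. 3a->0: ok.
abb: 3b undefined. 3b->0: ok.
aaba: 4a undefined. 4a->0: ok.
aabb: 4b undefined. 4b->0: ok.
All examples now run through 5 states with every (state, symbol) defined. Accept strings end in {1,2,4}, Reject strings end in {0,3}; accept={1,2,4}.

states=5 start=0 accept={1,2,4} delta: 0a->1 0b->0 1a->2 1b->3 2a->2 2b->4 3a->0 3b->0 4a->0 4b->0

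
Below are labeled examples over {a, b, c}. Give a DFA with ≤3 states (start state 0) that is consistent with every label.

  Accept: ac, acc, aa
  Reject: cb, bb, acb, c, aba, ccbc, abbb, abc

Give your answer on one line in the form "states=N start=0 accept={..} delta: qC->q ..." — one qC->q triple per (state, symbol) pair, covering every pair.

Grow the machine one transition at a time. Run the examples from 0; the earliest place one falls off (shortest prefix, ties alphabetical) gets sent to the lowest-numbered state that keeps every Accept/Reject pair distinguishable — a pair clashes when both reach the same state with identical unread suffix — and to a fresh state only if none does.
a: 0a undefined. 0a->0: no, ac/c meet in 0 with "c" left. Open state 1: 0a->1.
b: 0b undefined. 0b->0: ok.
c: 0c undefined. 0c->0: ok.
aa: 1a undefined. 1a->0: no, aa/cb meet in 0. 1a->1: ok.
ab: 1b undefined. 1b->0: no, aa/aba meet in 1. 1b->1: no, ac/abc meet in 1 with "c" left. Open state 2: 1b->2.
ac: 1c undefined. 1c->0: no, ac/cb meet in 0. 1c->1: ok.
aba: 2a undefined. 2a->0: ok.
abb: 2b undefined. 2b->0: ok.
abc: 2c undefined. 2c->0: ok.
All examples now run through 3 states with every (state, symbol) defined. Accept strings end in {1}, Reject strings end in {0,2}; accept={1}.

states=3 start=0 accept={1} delta: 0a->1 0b->0 0c->0 1a->1 1b->2 1c->1 2a->0 2b->0 2c->0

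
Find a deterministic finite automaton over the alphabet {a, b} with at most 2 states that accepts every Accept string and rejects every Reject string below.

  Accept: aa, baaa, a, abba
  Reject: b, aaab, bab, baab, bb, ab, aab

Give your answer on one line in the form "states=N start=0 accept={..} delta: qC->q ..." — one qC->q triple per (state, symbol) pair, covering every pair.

states=2 start=0 accept={0} delta: 0a->0 0b->1 1a->0 1b->1

Fold the examples into a partial DFA from state 0: repeatedly fix the first undefined (state, symbol) met by the shortest-then-alphabetical prefix, trying targets in increasing order and rejecting any under which an Accept and a Reject string meet in one state with the same remainder; add a state when all current targets are rejected. Accepting states are where Accept strings end.
a: 0a undefined. 0a->0: ok.
b: 0b undefined. 0b->0: no, aa/b meet in 0. Open state 1: 0b->1.
ba: 1a undefined. 1a->0: ok.
bb: 1b undefined. 1b->0: no, aa/bb meet in 0. 1b->1: ok.
All examples now run through 2 states with every (state, symbol) defined. Accept strings end in {0}, Reject strings end in {1}; accept={0}.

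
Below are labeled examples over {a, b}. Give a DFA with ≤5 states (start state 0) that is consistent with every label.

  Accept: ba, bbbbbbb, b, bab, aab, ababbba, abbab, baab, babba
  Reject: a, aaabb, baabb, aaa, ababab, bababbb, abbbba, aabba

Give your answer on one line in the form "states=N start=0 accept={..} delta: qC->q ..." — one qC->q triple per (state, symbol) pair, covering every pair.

states=4 start=0 accept={1,2,3} delta: 0a->0 0b->1 1a->2 1b->0 2a->0 2b->3 3a->1 3b->3

Fold the examples into a partial DFA from state 0: repeatedly fix the first undefined (state, symbol) met by the shortest-then-alphabetical prefix, trying targets in increasing order and rejecting any under which an Accept and a Reject string meet in one state with the same remainder; add a state when all current targets are rejected. Accepting states are where Accept strings end.
a: 0a undefined. 0a->0: ok.
b: 0b undefined. 0b->0: no, ba/a meet in 0. Open state 1: 0b->1.
ba: 1a undefined. 1a->0: no, ba/a meet in 0. 1a->1: no, bab/aaabb meet in 1 with "b" left. Open state 2: 1a->2.
bb: 1b undefined. 1b->0: ok.
baa: 2a undefined. 2a->0: ok.
bab: 2b undefined. 2b->0: no, bbbbbbb/ababab meet in 1. 2b->1: no, bbbbbbb/ababab meet in 1. 2b->2: no, bbbbbbb/ababab meet in 1. Open state 3: 2b->3.
baba: 3a undefined. 3a->0: no, bbbbbbb/ababab meet in 1. 3a->1: ok.
babb: 3b undefined. 3b->0: no, babba/a meet in 0. 3b->1: no, ababbba/a meet in 0. 3b->2: no, babba/a meet in 0. 3b->3: ok.
All examples now run through 4 states with every (state, symbol) defined. Accept strings end in {1,2,3}, Reject strings end in {0}; accept={1,2,3}.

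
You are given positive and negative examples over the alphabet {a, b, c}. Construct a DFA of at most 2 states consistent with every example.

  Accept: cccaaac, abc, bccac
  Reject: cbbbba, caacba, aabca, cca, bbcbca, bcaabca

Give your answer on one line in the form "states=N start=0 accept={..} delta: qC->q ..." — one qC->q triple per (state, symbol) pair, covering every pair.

Fold the examples into a partial DFA from state 0: repeatedly fix the first undefined (state, symbol) met by the shortest-then-alphabetical prefix, trying targets in increasing order and rejecting any under which an Accept and a Reject string meet in one state with the same remainder; add a state when all current targets are rejected. Accepting states are where Accept strings end.
a: 0a undefined. 0a->0: ok.
b: 0b undefined. 0b->0: ok.
c: 0c undefined. 0c->0: no, cccaaac/cbbbba meet in 0. Open state 1: 0c->1.
ca: 1a undefined. 1a->0: ok.
cb: 1b undefined. 1b->0: ok.
cc: 1c undefined. 1c->0: ok.
All examples now run through 2 states with every (state, symbol) defined. Accept strings end in {1}, Reject strings end in {0}; accept={1}.

states=2 start=0 accept={1} delta: 0a->0 0b->0 0c->1 1a->0 1b->0 1c->0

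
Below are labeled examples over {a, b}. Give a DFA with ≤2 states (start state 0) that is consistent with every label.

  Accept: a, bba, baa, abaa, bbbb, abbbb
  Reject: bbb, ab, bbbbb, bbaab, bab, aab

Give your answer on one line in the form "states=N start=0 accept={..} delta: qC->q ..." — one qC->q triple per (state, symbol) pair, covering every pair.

states=2 start=0 accept={0} delta: 0a->0 0b->1 1a->0 1b->0

State merging on the prefix tree: take the shortest (then alphabetical) example prefix whose next move is undefined and point that move at state 0, else 1, else 2, ...; a target is out if some Accept/Reject pair would then sit in one state with the same input left (inseparable). If every existing state is out, open a new one.
a: 0a undefined. 0a->0: ok.
b: 0b undefined. 0b->0: no, a/bbb meet in 0. Open state 1: 0b->1.
ba: 1a undefined. 1a->0: ok.
bb: 1b undefined. 1b->0: ok.
All examples now run through 2 states with every (state, symbol) defined. Accept strings end in {0}, Reject strings end in {1}; accept={0}.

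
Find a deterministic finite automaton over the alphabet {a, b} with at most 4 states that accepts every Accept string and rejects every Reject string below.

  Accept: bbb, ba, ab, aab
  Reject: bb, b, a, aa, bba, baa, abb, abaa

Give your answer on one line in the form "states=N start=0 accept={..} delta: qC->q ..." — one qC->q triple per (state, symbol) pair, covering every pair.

Grow the machine one transition at a time. Run the examples from 0; the earliest place one falls off (shortest prefix, ties alphabetical) gets sent to the lowest-numbered state that keeps every Accept/Reject pair distinguishable — a pair clashes when both reach the same state with identical unread suffix — and to a fresh state only if none does.
a: 0a undefined. 0a->0: no, ab/b meet in 0 with "b" left. Open state 1: 0a->1.
b: 0b undefined. 0b->0: no, bbb/bb meet in 0. 0b->1: no, bbb/abb meet in 1 with "bb" left. Open state 2: 0b->2.
aa: 1a undefined. 1a->0: no, aab/b meet in 2. 1a->1: ok.
ab: 1b undefined. 1b->0: ok.
ba: 2a undefined. 2a->0: ok.
bb: 2b undefined. 2b->0: no, bbb/b meet in 2. 2b->1: ok.
All examples now run through 3 states with every (state, symbol) defined. Accept strings end in {0}, Reject strings end in {1,2}; accept={0}.

states=3 start=0 accept={0} delta: 0a->1 0b->2 1a->1 1b->0 2a->0 2b->1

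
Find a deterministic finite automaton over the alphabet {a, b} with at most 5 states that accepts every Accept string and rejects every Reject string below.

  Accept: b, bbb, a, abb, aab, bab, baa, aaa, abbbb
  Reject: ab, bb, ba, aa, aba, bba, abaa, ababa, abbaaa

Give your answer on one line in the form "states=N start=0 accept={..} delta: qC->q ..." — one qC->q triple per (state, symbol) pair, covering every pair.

states=3 start=0 accept={1} delta: 0a->1 0b->1 1a->0 1b->2 2a->2 2b->1

Fold the examples into a partial DFA from state 0: repeatedly fix the first undefined (state, symbol) met by the shortest-then-alphabetical prefix, trying targets in increasing order and rejecting any under which an Accept and a Reject string meet in one state with the same remainder; add a state when all current targets are rejected. Accepting states are where Accept strings end.
a: 0a undefined. 0a->0: no, b/ab meet in 0 with "b" left. Open state 1: 0a->1.
b: 0b undefined. 0b->0: no, b/bb meet in 0. 0b->1: ok.
aa: 1a undefined. 1a->0: ok.
ab: 1b undefined. 1b->0: no, b/aba meet in 1. 1b->1: no, b/ab meet in 1. Open state 2: 1b->2.
aba: 2a undefined. 2a->0: no, b/abaa meet in 1. 2a->1: no, b/aba meet in 1. 2a->2: ok.
abb: 2b undefined. 2b->0: no, b/ababa meet in 1. 2b->1: ok.
All examples now run through 3 states with every (state, symbol) defined. Accept strings end in {1}, Reject strings end in {0,2}; accept={1}.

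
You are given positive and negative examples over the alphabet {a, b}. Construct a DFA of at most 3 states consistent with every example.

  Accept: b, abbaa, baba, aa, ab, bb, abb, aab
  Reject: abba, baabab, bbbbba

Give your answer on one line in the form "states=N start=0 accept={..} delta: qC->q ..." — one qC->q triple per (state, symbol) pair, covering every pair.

Fold the examples into a partial DFA from state 0: repeatedly fix the first undefined (state, symbol) met by the shortest-then-alphabetical prefix, trying targets in increasing order and rejecting any under which an Accept and a Reject string meet in one state with the same remainder; add a state when all current targets are rejected. Accepting states are where Accept strings end.
a: 0a undefined. 0a->0: ok.
b: 0b undefined. 0b->0: no, b/abba meet in 0. Open state 1: 0b->1.
ba: 1a undefined. 1a->0: no, b/baabab meet in 1. 1a->1: no, baba/abba meet in 1 with "ba" left. Open state 2: 1a->2.
bb: 1b undefined. 1b->0: no, abbaa/abba meet in 0. 1b->1: ok.
baa: 2a undefined. 2a->0: ok.
bab: 2b undefined. 2b->0: no, abbaa/baabab meet in 0. 2b->1: no, b/baabab meet in 1. 2b->2: ok.
All examples now run through 3 states with every (state, symbol) defined. Accept strings end in {0,1}, Reject strings end in {2}; accept={0,1}.

states=3 start=0 accept={0,1} delta: 0a->0 0b->1 1a->2 1b->1 2a->0 2b->2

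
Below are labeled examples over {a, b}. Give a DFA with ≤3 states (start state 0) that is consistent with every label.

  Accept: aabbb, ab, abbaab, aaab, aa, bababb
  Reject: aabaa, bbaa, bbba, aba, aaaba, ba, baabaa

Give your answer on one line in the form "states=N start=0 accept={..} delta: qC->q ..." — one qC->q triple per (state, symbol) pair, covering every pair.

Fold the examples into a partial DFA from state 0: repeatedly fix the first undefined (state, symbol) met by the shortest-then-alphabetical prefix, trying targets in increasing order and rejecting any under which an Accept and a Reject string meet in one state with the same remainder; add a state when all current targets are rejected. Accepting states are where Accept strings end.
a: 0a undefined. 0a->0: ok.
b: 0b undefined. 0b->0: no, aabbb/aabaa meet in 0. Open state 1: 0b->1.
ba: 1a undefined. 1a->0: no, aa/aabaa meet in 0. 1a->1: no, ab/aabaa meet in 1. Open state 2: 1a->2.
bb: 1b undefined. 1b->0: no, aa/bbaa meet in 0. 1b->1: ok.
baa: 2a undefined. 2a->0: no, aa/aabaa meet in 0. 2a->1: no, aabbb/aabaa meet in 1. 2a->2: ok.
bab: 2b undefined. 2b->0: no, abbaab/baabaa meet in 0. 2b->1: ok.
All examples now run through 3 states with every (state, symbol) defined. Accept strings end in {0,1}, Reject strings end in {2}; accept={0,1}.

states=3 start=0 accept={0,1} delta: 0a->0 0b->1 1a->2 1b->1 2a->2 2b->1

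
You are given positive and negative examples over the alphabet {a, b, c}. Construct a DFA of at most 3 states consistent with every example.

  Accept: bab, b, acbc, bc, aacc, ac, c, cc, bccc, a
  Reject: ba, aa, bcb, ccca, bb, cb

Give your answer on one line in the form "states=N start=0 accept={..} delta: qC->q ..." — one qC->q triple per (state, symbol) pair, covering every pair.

Fold the examples into a partial DFA from state 0: repeatedly fix the first undefined (state, symbol) met by the shortest-then-alphabetical prefix, trying targets in increasing order and rejecting any under which an Accept and a Reject string meet in one state with the same remainder; add a state when all current targets are rejected. Accepting states are where Accept strings end.
a: 0a undefined. 0a->0: no, a/aa meet in 0. Open state 1: 0a->1.
b: 0b undefined. 0b->0: no, b/bb meet in 0. 0b->1: ok.
c: 0c undefined. 0c->0: no, b/ccca meet in 1. 0c->1: ok.
aa: 1a undefined. 1a->0: ok.
ac: 1c undefined. 1c->0: no, bab/bcb meet in 1. 1c->1: ok.
bb: 1b undefined. 1b->0: ok.
All examples now run through 2 states with every (state, symbol) defined. Accept strings end in {1}, Reject strings end in {0}; accept={1}.

states=2 start=0 accept={1} delta: 0a->1 0b->1 0c->1 1a->0 1b->0 1c->1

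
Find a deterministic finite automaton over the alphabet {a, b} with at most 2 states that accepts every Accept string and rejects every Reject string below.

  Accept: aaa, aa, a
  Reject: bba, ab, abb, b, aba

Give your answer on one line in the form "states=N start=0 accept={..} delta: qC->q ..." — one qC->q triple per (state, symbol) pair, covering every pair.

states=2 start=0 accept={0} delta: 0a->0 0b->1 1a->1 1b->1

Fold the examples into a partial DFA from state 0: repeatedly fix the first undefined (state, symbol) met by the shortest-then-alphabetical prefix, trying targets in increasing order and rejecting any under which an Accept and a Reject string meet in one state with the same remainder; add a state when all current targets are rejected. Accepting states are where Accept strings end.
a: 0a undefined. 0a->0: ok.
b: 0b undefined. 0b->0: no, aaa/bba meet in 0. Open state 1: 0b->1.
bb: 1b undefined. 1b->0: no, aaa/bba meet in 0. 1b->1: ok.
aba: 1a undefined. 1a->0: no, aaa/bba meet in 0. 1a->1: ok.
All examples now run through 2 states with every (state, symbol) defined. Accept strings end in {0}, Reject strings end in {1}; accept={0}.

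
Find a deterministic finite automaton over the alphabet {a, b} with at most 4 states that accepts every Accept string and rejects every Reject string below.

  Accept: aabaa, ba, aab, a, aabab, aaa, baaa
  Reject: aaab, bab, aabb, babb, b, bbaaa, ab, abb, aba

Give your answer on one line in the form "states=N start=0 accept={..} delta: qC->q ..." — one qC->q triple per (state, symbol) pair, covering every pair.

states=4 start=0 accept={1} delta: 0a->1 0b->2 1a->2 1b->3 2a->1 2b->1 3a->0 3b->0

State merging on the prefix tree: take the shortest (then alphabetical) example prefix whose next move is undefined and point that move at state 0, else 1, else 2, ...; a target is out if some Accept/Reject pair would then sit in one state with the same input left (inseparable). If every existing state is out, open a new one.
a: 0a undefined. 0a->0: no, ba/aba meet in 0 with "ba" left. Open state 1: 0a->1.
b: 0b undefined. 0b->0: no, aaa/bbaaa meet in 1 with "aa" left. 0b->1: no, aab/bab meet in 1 with "ab" left. Open state 2: 0b->2.
aa: 1a undefined. 1a->0: no, aab/b meet in 2. 1a->1: no, aab/aaab meet in 1 with "b" left. 1a->2: ok.
ab: 1b undefined. 1b->0: no, a/aba meet in 1. 1b->1: no, a/ab meet in 1. 1b->2: no, ba/aba meet in 2 with "a" left. Open state 3: 1b->3.
ba: 2a undefined. 2a->0: no, aab/babb meet in 2 with "b" left. 2a->1: ok.
bb: 2b undefined. 2b->0: no, aabaa/aabb meet in 2. 2b->1: ok.
aba: 3a undefined. 3a->0: ok.
abb: 3b undefined. 3b->0: ok.
All examples now run through 4 states with every (state, symbol) defined. Accept strings end in {1}, Reject strings end in {0,2,3}; accept={1}.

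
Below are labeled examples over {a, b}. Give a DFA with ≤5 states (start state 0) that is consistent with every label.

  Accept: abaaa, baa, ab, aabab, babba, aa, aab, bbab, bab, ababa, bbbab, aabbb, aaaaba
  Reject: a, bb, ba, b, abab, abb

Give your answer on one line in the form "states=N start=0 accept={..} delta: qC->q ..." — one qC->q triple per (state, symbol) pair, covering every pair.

states=5 start=0 accept={2,3,4} delta: 0a->1 0b->0 1a->2 1b->3 2a->0 2b->4 3a->3 3b->1 4a->1 4b->1

Fold the examples into a partial DFA from state 0: repeatedly fix the first undefined (state, symbol) met by the shortest-then-alphabetical prefix, trying targets in increasing order and rejecting any under which an Accept and a Reject string meet in one state with the same remainder; add a state when all current targets are rejected. Accepting states are where Accept strings end.
a: 0a undefined. 0a->0: no, ab/b meet in 0 with "b" left. Open state 1: 0a->1.
b: 0b undefined. 0b->0: ok.
aa: 1a undefined. 1a->0: no, baa/bb meet in 0. 1a->1: no, baa/a meet in 1. Open state 2: 1a->2.
ab: 1b undefined. 1b->0: no, ab/bb meet in 0. 1b->1: no, ab/a meet in 1. 1b->2: no, aab/abb meet in 2 with "b" left. Open state 3: 1b->3.
aaa: 2a undefined. 2a->0: ok.
aab: 2b undefined. 2b->0: no, aab/bb meet in 0. 2b->1: no, aabab/a meet in 1. 2b->2: no, aabab/bb meet in 0. 2b->3: no, aabab/abab meet in 3 with "ab" left. Open state 4: 2b->4.
aba: 3a undefined. 3a->0: no, ababa/a meet in 1. 3a->1: no, abaaa/bb meet in 0. 3a->2: no, abaaa/a meet in 1. 3a->3: ok.
abb: 3b undefined. 3b->0: no, babba/a meet in 1. 3b->1: ok.
aaba: 4a undefined. 4a->0: no, aabab/bb meet in 0. 4a->1: ok.
aabb: 4b undefined. 4b->0: no, aabbb/bb meet in 0. 4b->1: ok.
All examples now run through 5 states with every (state, symbol) defined. Accept strings end in {2,3,4}, Reject strings end in {0,1}; accept={2,3,4}.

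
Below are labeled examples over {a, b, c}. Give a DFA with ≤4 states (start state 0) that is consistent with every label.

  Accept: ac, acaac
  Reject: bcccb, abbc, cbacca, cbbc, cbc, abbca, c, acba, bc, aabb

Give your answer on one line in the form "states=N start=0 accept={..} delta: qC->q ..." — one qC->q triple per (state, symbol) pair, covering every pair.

State merging on the prefix tree: take the shortest (then alphabetical) example prefix whose next move is undefined and point that move at state 0, else 1, else 2, ...; a target is out if some Accept/Reject pair would then sit in one state with the same input left (inseparable). If every existing state is out, open a new one.
a: 0a undefined. 0a->0: no, ac/c meet in 0 with "c" left. Open state 1: 0a->1.
b: 0b undefined. 0b->0: ok.
c: 0c undefined. 0c->0: ok.
aa: 1a undefined. 1a->0: ok.
ab: 1b undefined. 1b->0: ok.
ac: 1c undefined. 1c->0: no, ac/bcccb meet in 0. 1c->1: no, ac/abbca meet in 1. Open state 2: 1c->2.
aca: 2a undefined. 2a->0: ok.
acb: 2b undefined. 2b->0: ok.
cbacc: 2c undefined. 2c->0: ok.
All examples now run through 3 states with every (state, symbol) defined. Accept strings end in {2}, Reject strings end in {0,1}; accept={2}.

states=3 start=0 accept={2} delta: 0a->1 0b->0 0c->0 1a->0 1b->0 1c->2 2a->0 2b->0 2c->0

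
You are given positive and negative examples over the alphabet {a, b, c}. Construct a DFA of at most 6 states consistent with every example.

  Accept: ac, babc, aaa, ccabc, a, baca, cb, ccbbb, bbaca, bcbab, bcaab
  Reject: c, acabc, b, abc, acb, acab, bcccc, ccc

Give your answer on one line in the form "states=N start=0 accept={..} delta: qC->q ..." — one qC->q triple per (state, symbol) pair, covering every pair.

Fold the examples into a partial DFA from state 0: repeatedly fix the first undefined (state, symbol) met by the shortest-then-alphabetical prefix, trying targets in increasing order and rejecting any under which an Accept and a Reject string meet in one state with the same remainder; add a state when all current targets are rejected. Accepting states are where Accept strings end.
a: 0a undefined. 0a->0: no, ac/c meet in 0 with "c" left. Open state 1: 0a->1.
b: 0b undefined. 0b->0: no, babc/abc meet in 1 with "bc" left. 0b->1: no, a/b meet in 1. Open state 2: 0b->2.
c: 0c undefined. 0c->0: no, ccabc/abc meet in 1 with "bc" left. 0c->1: no, ccabc/acabc meet in 1 with "cabc" left. 0c->2: ok.
aa: 1a undefined. 1a->0: ok.
ab: 1b undefined. 1b->0: ok.
ac: 1c undefined. 1c->0: no, ac/acab meet in 0. 1c->1: ok.
ba: 2a undefined. 2a->0: no, babc/acabc meet in 2 with "c" left. 2a->1: no, babc/c meet in 2. 2a->2: ok.
bb: 2b undefined. 2b->0: no, babc/c meet in 2. 2b->1: no, bbaca/c meet in 2. 2b->2: no, babc/acabc meet in 2 with "c" left. Open state 3: 2b->3.
bc: 2c undefined. 2c->0: no, ccabc/c meet in 2. 2c->1: no, ac/acabc meet in 1. 2c->2: no, baca/c meet in 2. 2c->3: no, babc/ccc meet in 3 with "c" left. Open state 4: 2c->4.
bba: 3a undefined. 3a->0: no, bbaca/c meet in 2. 3a->1: no, bbaca/acb meet in 0. 3a->2: ok.
bca: 4a undefined. 4a->0: no, ccabc/acabc meet in 4. 4a->1: no, ccabc/c meet in 2. 4a->2: no, baca/c meet in 2. 4a->3: ok.
bcb: 4b undefined. 4b->0: no, bcbab/acb meet in 0. 4b->1: no, ccbbb/c meet in 2. 4b->2: ok.
bcc: 4c undefined. 4c->0: ok.
babc: 3c undefined. 3c->0: no, babc/acb meet in 0. 3c->1: ok.
ccab: 3b undefined. 3b->0: no, ccabc/c meet in 2. 3b->1: ok.
All examples now run through 5 states with every (state, symbol) defined. Accept strings end in {1,3}, Reject strings end in {0,2,4}; accept={1,3}.

states=5 start=0 accept={1,3} delta: 0a->1 0b->2 0c->2 1a->0 1b->0 1c->1 2a->2 2b->3 2c->4 3a->2 3b->1 3c->1 4a->3 4b->2 4c->0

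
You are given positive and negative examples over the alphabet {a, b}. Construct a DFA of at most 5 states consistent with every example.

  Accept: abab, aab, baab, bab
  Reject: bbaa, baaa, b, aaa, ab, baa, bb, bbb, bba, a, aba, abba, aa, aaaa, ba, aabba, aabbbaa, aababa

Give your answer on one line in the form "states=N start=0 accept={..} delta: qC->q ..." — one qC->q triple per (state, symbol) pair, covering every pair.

Fold the examples into a partial DFA from state 0: repeatedly fix the first undefined (state, symbol) met by the shortest-then-alphabetical prefix, trying targets in increasing order and rejecting any under which an Accept and a Reject string meet in one state with the same remainder; add a state when all current targets are rejected. Accepting states are where Accept strings end.
a: 0a undefined. 0a->0: no, aab/b meet in 0 with "b" left. Open state 1: 0a->1.
b: 0b undefined. 0b->0: no, bab/ab meet in 1 with "b" left. 0b->1: ok.
aa: 1a undefined. 1a->0: no, aab/b meet in 1. 1a->1: no, aab/ab meet in 1 with "b" left. Open state 2: 1a->2.
ab: 1b undefined. 1b->0: no, abab/ab meet in 0. 1b->1: ok.
aaa: 2a undefined. 2a->0: no, baab/baaa meet in 1. 2a->1: no, baab/bbaa meet in 1. 2a->2: ok.
aab: 2b undefined. 2b->0: ok.
All examples now run through 3 states with every (state, symbol) defined. Accept strings end in {0}, Reject strings end in {1,2}; accept={0}.

states=3 start=0 accept={0} delta: 0a->1 0b->1 1a->2 1b->1 2a->2 2b->0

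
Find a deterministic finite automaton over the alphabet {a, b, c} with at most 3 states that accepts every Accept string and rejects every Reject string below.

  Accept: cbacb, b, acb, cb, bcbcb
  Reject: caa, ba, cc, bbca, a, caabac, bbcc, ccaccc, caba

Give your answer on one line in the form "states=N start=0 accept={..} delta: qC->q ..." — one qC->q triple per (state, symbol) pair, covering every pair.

states=2 start=0 accept={1} delta: 0a->0 0b->1 0c->0 1a->0 1b->0 1c->0

Fold the examples into a partial DFA from state 0: repeatedly fix the first undefined (state, symbol) met by the shortest-then-alphabetical prefix, trying targets in increasing order and rejecting any under which an Accept and a Reject string meet in one state with the same remainder; add a state when all current targets are rejected. Accepting states are where Accept strings end.
a: 0a undefined. 0a->0: ok.
b: 0b undefined. 0b->0: no, b/ba meet in 0. Open state 1: 0b->1.
c: 0c undefined. 0c->0: ok.
ba: 1a undefined. 1a->0: ok.
bb: 1b undefined. 1b->0: ok.
bc: 1c undefined. 1c->0: ok.
All examples now run through 2 states with every (state, symbol) defined. Accept strings end in {1}, Reject strings end in {0}; accept={1}.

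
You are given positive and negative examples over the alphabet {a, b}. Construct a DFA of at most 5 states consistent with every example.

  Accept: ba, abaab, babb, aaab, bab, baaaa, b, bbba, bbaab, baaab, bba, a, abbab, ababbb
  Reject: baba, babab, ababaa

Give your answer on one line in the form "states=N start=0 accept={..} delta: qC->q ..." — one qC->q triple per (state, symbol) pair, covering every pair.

states=5 start=0 accept={0,1,2,3} delta: 0a->0 0b->1 1a->2 1b->0 2a->0 2b->3 3a->4 3b->0 4a->4 4b->4

Fold the examples into a partial DFA from state 0: repeatedly fix the first undefined (state, symbol) met by the shortest-then-alphabetical prefix, trying targets in increasing order and rejecting any under which an Accept and a Reject string meet in one state with the same remainder; add a state when all current targets are rejected. Accepting states are where Accept strings end.
a: 0a undefined. 0a->0: ok.
b: 0b undefined. 0b->0: no, ba/baba meet in 0. Open state 1: 0b->1.
ba: 1a undefined. 1a->0: no, ba/baba meet in 0. 1a->1: no, bba/baba meet in 1 with "ba" left. Open state 2: 1a->2.
bb: 1b undefined. 1b->0: ok.
baa: 2a undefined. 2a->0: ok.
bab: 2b undefined. 2b->0: no, abaab/babab meet in 1. 2b->1: no, ba/baba meet in 2. 2b->2: no, abaab/babab meet in 1. Open state 3: 2b->3.
baba: 3a undefined. 3a->0: no, abaab/babab meet in 1. 3a->1: no, ba/ababaa meet in 2. 3a->2: no, ba/baba meet in 2. 3a->3: no, babb/babab meet in 3 with "b" left. Open state 4: 3a->4.
babb: 3b undefined. 3b->0: ok.
babab: 4b undefined. 4b->0: no, babb/babab meet in 0. 4b->1: no, abaab/babab meet in 1. 4b->2: no, ba/babab meet in 2. 4b->3: no, bab/babab meet in 3. 4b->4: ok.
ababaa: 4a undefined. 4a->0: no, babb/ababaa meet in 0. 4a->1: no, abaab/ababaa meet in 1. 4a->2: no, ba/ababaa meet in 2. 4a->3: no, bab/ababaa meet in 3. 4a->4: ok.
All examples now run through 5 states with every (state, symbol) defined. Accept strings end in {0,1,2,3}, Reject strings end in {4}; accept={0,1,2,3}.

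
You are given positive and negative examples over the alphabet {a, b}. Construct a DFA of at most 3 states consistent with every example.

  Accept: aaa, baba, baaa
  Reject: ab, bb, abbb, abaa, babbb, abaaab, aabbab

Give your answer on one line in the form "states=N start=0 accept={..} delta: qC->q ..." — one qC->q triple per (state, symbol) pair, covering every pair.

states=3 start=0 accept={0,2} delta: 0a->0 0b->1 1a->2 1b->1 2a->1 2b->1

State merging on the prefix tree: take the shortest (then alphabetical) example prefix whose next move is undefined and point that move at state 0, else 1, else 2, ...; a target is out if some Accept/Reject pair would then sit in one state with the same input left (inseparable). If every existing state is out, open a new one.
a: 0a undefined. 0a->0: ok.
b: 0b undefined. 0b->0: no, aaa/ab meet in 0. Open state 1: 0b->1.
ba: 1a undefined. 1a->0: no, aaa/abaa meet in 0. 1a->1: no, baaa/ab meet in 1. Open state 2: 1a->2.
bb: 1b undefined. 1b->0: no, aaa/bb meet in 0. 1b->1: ok.
baa: 2a undefined. 2a->0: no, aaa/abaa meet in 0. 2a->1: ok.
bab: 2b undefined. 2b->0: no, aaa/abaaab meet in 0. 2b->1: ok.
All examples now run through 3 states with every (state, symbol) defined. Accept strings end in {0,2}, Reject strings end in {1}; accept={0,2}.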